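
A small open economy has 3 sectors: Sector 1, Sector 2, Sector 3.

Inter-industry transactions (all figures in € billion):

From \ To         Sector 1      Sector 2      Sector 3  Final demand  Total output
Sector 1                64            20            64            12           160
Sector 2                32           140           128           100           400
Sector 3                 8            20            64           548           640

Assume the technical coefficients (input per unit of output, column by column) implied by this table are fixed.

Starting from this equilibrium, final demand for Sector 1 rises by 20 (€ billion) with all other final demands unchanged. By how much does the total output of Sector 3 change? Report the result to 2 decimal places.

Technical coefficients a_ij = z_ij / X_j:
  a_11 = 64/160 = 0.40, a_21 = 32/160 = 0.20, a_31 = 8/160 = 0.05
  a_12 = 20/400 = 0.05, a_22 = 140/400 = 0.35, a_32 = 20/400 = 0.05
  a_13 = 64/640 = 0.10, a_23 = 128/640 = 0.20, a_33 = 64/640 = 0.10
I − A =
  [   0.60    -0.05    -0.10]
  [  -0.20     0.65    -0.20]
  [  -0.05    -0.05     0.90]
Cofactors of I−A, C_ij = (−1)^(i+j)·(minor ij) (rows/columns in the sector order above):
  C_11 = (0.65)(0.90) − (-0.20)(-0.05) = 0.5750
  C_12 = −[(-0.20)(0.90) − (-0.20)(-0.05)] = 0.1900
  C_13 = (-0.20)(-0.05) − (0.65)(-0.05) = 0.0425
  C_21 = −[(-0.05)(0.90) − (-0.10)(-0.05)] = 0.0500
  C_22 = (0.60)(0.90) − (-0.10)(-0.05) = 0.5350
  C_23 = −[(0.60)(-0.05) − (-0.05)(-0.05)] = 0.0325
  C_31 = (-0.05)(-0.20) − (-0.10)(0.65) = 0.0750
  C_32 = −[(0.60)(-0.20) − (-0.10)(-0.20)] = 0.1400
  C_33 = (0.60)(0.65) − (-0.05)(-0.20) = 0.3800
det(I−A) = Σ_j (I−A)_1j·C_1j = (0.60)(0.5750) + (-0.05)(0.1900) + (-0.10)(0.0425) = 0.33125
adj(I−A) = Cᵀ =
  [ 0.5750   0.0500   0.0750]
  [ 0.1900   0.5350   0.1400]
  [ 0.0425   0.0325   0.3800]
(I − A)⁻¹ = adj(I−A) / det(I−A) ≈
  [   1.7358     0.1509     0.2264]
  [   0.5736     1.6151     0.4226]
  [   0.1283     0.0981     1.1472]
Δx = (I − A)⁻¹ Δd with Δd having +20 in the Sector 1 component and 0 elsewhere.
So Δx_3 = L_31 · (+20), where L_31 = adj(I−A)_31 / det(I−A) = 0.0425 / 0.33125.
Δx_3 = 0.0425 × (+20) / 0.33125 = 0.85 / 0.33125 ≈ 2.57.

Δx_3 = 2.57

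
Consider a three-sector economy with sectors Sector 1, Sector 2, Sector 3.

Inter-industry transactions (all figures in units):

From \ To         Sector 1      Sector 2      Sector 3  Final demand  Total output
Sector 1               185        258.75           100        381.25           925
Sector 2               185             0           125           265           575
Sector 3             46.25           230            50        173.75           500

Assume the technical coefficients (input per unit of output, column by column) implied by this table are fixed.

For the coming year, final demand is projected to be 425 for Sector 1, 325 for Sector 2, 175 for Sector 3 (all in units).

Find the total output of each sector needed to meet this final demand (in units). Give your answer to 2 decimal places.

x_1 = 1047.29, x_2 = 672.32, x_3 = 551.43

Technical coefficients a_ij = z_ij / X_j:
  a_11 = 185/925 = 0.20, a_21 = 185/925 = 0.20, a_31 = 46.25/925 = 0.05
  a_12 = 258.75/575 = 0.45, a_22 = 0/575 = 0.00, a_32 = 230/575 = 0.40
  a_13 = 100/500 = 0.20, a_23 = 125/500 = 0.25, a_33 = 50/500 = 0.10
I − A =
  [   0.80    -0.45    -0.20]
  [  -0.20     1.00    -0.25]
  [  -0.05    -0.40     0.90]
Cofactors of I−A, C_ij = (−1)^(i+j)·(minor ij) (rows/columns in the sector order above):
  C_11 = (1.00)(0.90) − (-0.25)(-0.40) = 0.8000
  C_12 = −[(-0.20)(0.90) − (-0.25)(-0.05)] = 0.1925
  C_13 = (-0.20)(-0.40) − (1.00)(-0.05) = 0.1300
  C_21 = −[(-0.45)(0.90) − (-0.20)(-0.40)] = 0.4850
  C_22 = (0.80)(0.90) − (-0.20)(-0.05) = 0.7100
  C_23 = −[(0.80)(-0.40) − (-0.45)(-0.05)] = 0.3425
  C_31 = (-0.45)(-0.25) − (-0.20)(1.00) = 0.3125
  C_32 = −[(0.80)(-0.25) − (-0.20)(-0.20)] = 0.2400
  C_33 = (0.80)(1.00) − (-0.45)(-0.20) = 0.7100
det(I−A) = Σ_j (I−A)_1j·C_1j = (0.80)(0.8000) + (-0.45)(0.1925) + (-0.20)(0.1300) = 0.527375
adj(I−A) = Cᵀ =
  [ 0.8000   0.4850   0.3125]
  [ 0.1925   0.7100   0.2400]
  [ 0.1300   0.3425   0.7100]
(I − A)⁻¹ = adj(I−A) / det(I−A) ≈
  [   1.5169     0.9196     0.5926]
  [   0.3650     1.3463     0.4551]
  [   0.2465     0.6494     1.3463]
x = (I − A)⁻¹ d = adj(I−A)·d / det(I−A), with det(I−A) = 0.527375:
  x_1 = (0.8000·425 + 0.4850·325 + 0.3125·175) / 0.527375 = 552.3125 / 0.527375 ≈ 1047.29
  x_2 = (0.1925·425 + 0.7100·325 + 0.2400·175) / 0.527375 = 354.5625 / 0.527375 ≈ 672.32
  x_3 = (0.1300·425 + 0.3425·325 + 0.7100·175) / 0.527375 = 290.8125 / 0.527375 ≈ 551.43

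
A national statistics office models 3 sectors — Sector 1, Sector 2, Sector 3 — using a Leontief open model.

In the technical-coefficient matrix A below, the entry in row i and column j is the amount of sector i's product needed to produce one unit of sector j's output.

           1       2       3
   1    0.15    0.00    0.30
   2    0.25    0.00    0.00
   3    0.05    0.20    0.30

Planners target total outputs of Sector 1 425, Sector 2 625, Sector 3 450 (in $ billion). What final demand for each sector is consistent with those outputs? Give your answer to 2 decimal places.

I − A =
  [   0.85     0.00    -0.30]
  [  -0.25     1.00     0.00]
  [  -0.05    -0.20     0.70]
d = (I − A) x:
  d_1 = (+0.85)·425 + (+0.00)·625 + (-0.30)·450 = 226.25
  d_2 = (-0.25)·425 + (+1.00)·625 + (+0.00)·450 = 518.75
  d_3 = (-0.05)·425 + (-0.20)·625 + (+0.70)·450 = 168.75

d_1 = 226.25, d_2 = 518.75, d_3 = 168.75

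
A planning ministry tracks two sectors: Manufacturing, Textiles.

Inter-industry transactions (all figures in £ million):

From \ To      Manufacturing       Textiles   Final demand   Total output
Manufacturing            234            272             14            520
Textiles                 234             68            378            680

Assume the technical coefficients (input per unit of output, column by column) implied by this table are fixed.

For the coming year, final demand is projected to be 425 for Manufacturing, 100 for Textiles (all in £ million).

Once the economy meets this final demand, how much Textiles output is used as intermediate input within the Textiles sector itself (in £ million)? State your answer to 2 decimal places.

z_22 = 78.17

Technical coefficients a_ij = z_ij / X_j:
  a_11 = 234/520 = 0.45, a_21 = 234/520 = 0.45
  a_12 = 272/680 = 0.40, a_22 = 68/680 = 0.10
I − A =
  [   0.55    -0.40]
  [  -0.45     0.90]
det(I−A) = (0.55)(0.90) − (-0.40)(-0.45) = 0.3150
adj(I−A) = [[0.90, 0.40], [0.45, 0.55]]
(I − A)⁻¹ = adj(I−A) / det(I−A) ≈
  [   2.8571     1.2698]
  [   1.4286     1.7460]
First solve x = (I − A)⁻¹ d = adj(I−A)·d / det(I−A); in particular x_2 = (0.45·425 + 0.55·100) / 0.3150 = 246.25 / 0.3150 ≈ 781.7460.
Intermediate flow from 2 to 2: z_22 = a_22 · x_2 = 0.10 × 246.25 / 0.3150 = 24.625 / 0.3150 ≈ 78.17.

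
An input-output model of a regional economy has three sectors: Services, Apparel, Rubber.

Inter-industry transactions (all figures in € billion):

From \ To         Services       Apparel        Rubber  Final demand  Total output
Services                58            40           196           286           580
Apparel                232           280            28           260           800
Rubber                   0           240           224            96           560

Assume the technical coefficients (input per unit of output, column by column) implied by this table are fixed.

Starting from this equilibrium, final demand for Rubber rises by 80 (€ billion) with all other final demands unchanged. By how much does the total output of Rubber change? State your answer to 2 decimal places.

Technical coefficients a_ij = z_ij / X_j:
  a_11 = 58/580 = 0.10, a_21 = 232/580 = 0.40, a_31 = 0/580 = 0.00
  a_12 = 40/800 = 0.05, a_22 = 280/800 = 0.35, a_32 = 240/800 = 0.30
  a_13 = 196/560 = 0.35, a_23 = 28/560 = 0.05, a_33 = 224/560 = 0.40
I − A =
  [   0.90    -0.05    -0.35]
  [  -0.40     0.65    -0.05]
  [   0.00    -0.30     0.60]
Cofactors of I−A, C_ij = (−1)^(i+j)·(minor ij) (rows/columns in the sector order above):
  C_11 = (0.65)(0.60) − (-0.05)(-0.30) = 0.3750
  C_12 = −[(-0.40)(0.60) − (-0.05)(0.00)] = 0.2400
  C_13 = (-0.40)(-0.30) − (0.65)(0.00) = 0.1200
  C_21 = −[(-0.05)(0.60) − (-0.35)(-0.30)] = 0.1350
  C_22 = (0.90)(0.60) − (-0.35)(0.00) = 0.5400
  C_23 = −[(0.90)(-0.30) − (-0.05)(0.00)] = 0.2700
  C_31 = (-0.05)(-0.05) − (-0.35)(0.65) = 0.2300
  C_32 = −[(0.90)(-0.05) − (-0.35)(-0.40)] = 0.1850
  C_33 = (0.90)(0.65) − (-0.05)(-0.40) = 0.5650
det(I−A) = Σ_j (I−A)_1j·C_1j = (0.90)(0.3750) + (-0.05)(0.2400) + (-0.35)(0.1200) = 0.2835
adj(I−A) = Cᵀ =
  [ 0.3750   0.1350   0.2300]
  [ 0.2400   0.5400   0.1850]
  [ 0.1200   0.2700   0.5650]
(I − A)⁻¹ = adj(I−A) / det(I−A) ≈
  [   1.3228     0.4762     0.8113]
  [   0.8466     1.9048     0.6526]
  [   0.4233     0.9524     1.9929]
Δx = (I − A)⁻¹ Δd with Δd having +80 in the Rubber component and 0 elsewhere.
So Δx_3 = L_33 · (+80), where L_33 = adj(I−A)_33 / det(I−A) = 0.5650 / 0.2835.
Δx_3 = 0.5650 × (+80) / 0.2835 = 45.20 / 0.2835 ≈ 159.44.

Δx_3 = 159.44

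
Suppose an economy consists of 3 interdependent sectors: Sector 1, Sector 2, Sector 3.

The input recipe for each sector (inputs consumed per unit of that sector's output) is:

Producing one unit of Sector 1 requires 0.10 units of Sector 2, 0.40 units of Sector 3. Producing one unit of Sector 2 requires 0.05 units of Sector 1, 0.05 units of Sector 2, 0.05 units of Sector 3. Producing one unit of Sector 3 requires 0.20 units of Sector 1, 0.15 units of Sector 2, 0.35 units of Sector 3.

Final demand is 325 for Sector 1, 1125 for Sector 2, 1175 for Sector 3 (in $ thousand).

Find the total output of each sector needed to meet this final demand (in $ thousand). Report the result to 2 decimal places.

x_1 = 907.69, x_2 = 1673.71, x_3 = 2495.02

I − A =
  [   1.00    -0.05    -0.20]
  [  -0.10     0.95    -0.15]
  [  -0.40    -0.05     0.65]
Cofactors of I−A, C_ij = (−1)^(i+j)·(minor ij) (rows/columns in the sector order above):
  C_11 = (0.95)(0.65) − (-0.15)(-0.05) = 0.6100
  C_12 = −[(-0.10)(0.65) − (-0.15)(-0.40)] = 0.1250
  C_13 = (-0.10)(-0.05) − (0.95)(-0.40) = 0.3850
  C_21 = −[(-0.05)(0.65) − (-0.20)(-0.05)] = 0.0425
  C_22 = (1.00)(0.65) − (-0.20)(-0.40) = 0.5700
  C_23 = −[(1.00)(-0.05) − (-0.05)(-0.40)] = 0.0700
  C_31 = (-0.05)(-0.15) − (-0.20)(0.95) = 0.1975
  C_32 = −[(1.00)(-0.15) − (-0.20)(-0.10)] = 0.1700
  C_33 = (1.00)(0.95) − (-0.05)(-0.10) = 0.9450
det(I−A) = Σ_j (I−A)_1j·C_1j = (1.00)(0.6100) + (-0.05)(0.1250) + (-0.20)(0.3850) = 0.52675
adj(I−A) = Cᵀ =
  [ 0.6100   0.0425   0.1975]
  [ 0.1250   0.5700   0.1700]
  [ 0.3850   0.0700   0.9450]
(I − A)⁻¹ = adj(I−A) / det(I−A) ≈
  [   1.1580     0.0807     0.3749]
  [   0.2373     1.0821     0.3227]
  [   0.7309     0.1329     1.7940]
x = (I − A)⁻¹ d = adj(I−A)·d / det(I−A), with det(I−A) = 0.52675:
  x_1 = (0.6100·325 + 0.0425·1125 + 0.1975·1175) / 0.52675 = 478.125 / 0.52675 ≈ 907.69
  x_2 = (0.1250·325 + 0.5700·1125 + 0.1700·1175) / 0.52675 = 881.625 / 0.52675 ≈ 1673.71
  x_3 = (0.3850·325 + 0.0700·1125 + 0.9450·1175) / 0.52675 = 1314.25 / 0.52675 ≈ 2495.02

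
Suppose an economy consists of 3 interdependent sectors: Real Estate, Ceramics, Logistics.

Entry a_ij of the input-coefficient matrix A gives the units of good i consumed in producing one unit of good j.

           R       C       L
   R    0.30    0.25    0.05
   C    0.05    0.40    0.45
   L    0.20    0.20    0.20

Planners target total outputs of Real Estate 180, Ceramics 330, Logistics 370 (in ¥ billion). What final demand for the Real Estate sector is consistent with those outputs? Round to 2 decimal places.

I − A =
  [   0.70    -0.25    -0.05]
  [  -0.05     0.60    -0.45]
  [  -0.20    -0.20     0.80]
d = (I − A) x:
  d_R = (+0.70)·180 + (-0.25)·330 + (-0.05)·370 = 25.00
  d_C = (-0.05)·180 + (+0.60)·330 + (-0.45)·370 = 22.50
  d_L = (-0.20)·180 + (-0.20)·330 + (+0.80)·370 = 194.00

d_R = 25.00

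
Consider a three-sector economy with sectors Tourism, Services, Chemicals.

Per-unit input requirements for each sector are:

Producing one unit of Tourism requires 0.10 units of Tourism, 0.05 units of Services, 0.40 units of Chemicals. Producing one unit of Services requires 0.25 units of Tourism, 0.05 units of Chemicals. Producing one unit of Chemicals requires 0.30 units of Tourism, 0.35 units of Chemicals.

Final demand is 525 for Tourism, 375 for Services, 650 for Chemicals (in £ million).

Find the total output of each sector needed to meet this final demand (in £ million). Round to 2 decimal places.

I − A =
  [   0.90    -0.25    -0.30]
  [  -0.05     1.00     0.00]
  [  -0.40    -0.05     0.65]
Cofactors of I−A, C_ij = (−1)^(i+j)·(minor ij) (rows/columns in the sector order above):
  C_11 = (1.00)(0.65) − (0.00)(-0.05) = 0.6500
  C_12 = −[(-0.05)(0.65) − (0.00)(-0.40)] = 0.0325
  C_13 = (-0.05)(-0.05) − (1.00)(-0.40) = 0.4025
  C_21 = −[(-0.25)(0.65) − (-0.30)(-0.05)] = 0.1775
  C_22 = (0.90)(0.65) − (-0.30)(-0.40) = 0.4650
  C_23 = −[(0.90)(-0.05) − (-0.25)(-0.40)] = 0.1450
  C_31 = (-0.25)(0.00) − (-0.30)(1.00) = 0.3000
  C_32 = −[(0.90)(0.00) − (-0.30)(-0.05)] = 0.0150
  C_33 = (0.90)(1.00) − (-0.25)(-0.05) = 0.8875
det(I−A) = Σ_j (I−A)_1j·C_1j = (0.90)(0.6500) + (-0.25)(0.0325) + (-0.30)(0.4025) = 0.456125
adj(I−A) = Cᵀ =
  [ 0.6500   0.1775   0.3000]
  [ 0.0325   0.4650   0.0150]
  [ 0.4025   0.1450   0.8875]
(I − A)⁻¹ = adj(I−A) / det(I−A) ≈
  [   1.4250     0.3891     0.6577]
  [   0.0713     1.0195     0.0329]
  [   0.8824     0.3179     1.9457]
x = (I − A)⁻¹ d = adj(I−A)·d / det(I−A), with det(I−A) = 0.456125:
  x_T = (0.6500·525 + 0.1775·375 + 0.3000·650) / 0.456125 = 602.8125 / 0.456125 ≈ 1321.59
  x_S = (0.0325·525 + 0.4650·375 + 0.0150·650) / 0.456125 = 201.1875 / 0.456125 ≈ 441.08
  x_C = (0.4025·525 + 0.1450·375 + 0.8875·650) / 0.456125 = 842.5625 / 0.456125 ≈ 1847.22

x_T = 1321.59, x_S = 441.08, x_C = 1847.22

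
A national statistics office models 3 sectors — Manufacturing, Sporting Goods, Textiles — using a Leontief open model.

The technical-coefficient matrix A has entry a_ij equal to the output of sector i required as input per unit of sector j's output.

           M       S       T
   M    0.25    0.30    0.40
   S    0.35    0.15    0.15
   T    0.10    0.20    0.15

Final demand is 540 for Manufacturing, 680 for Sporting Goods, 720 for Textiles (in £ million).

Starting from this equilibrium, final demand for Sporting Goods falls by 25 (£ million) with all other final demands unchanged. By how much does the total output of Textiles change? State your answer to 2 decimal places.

I − A =
  [   0.75    -0.30    -0.40]
  [  -0.35     0.85    -0.15]
  [  -0.10    -0.20     0.85]
Cofactors of I−A, C_ij = (−1)^(i+j)·(minor ij) (rows/columns in the sector order above):
  C_11 = (0.85)(0.85) − (-0.15)(-0.20) = 0.6925
  C_12 = −[(-0.35)(0.85) − (-0.15)(-0.10)] = 0.3125
  C_13 = (-0.35)(-0.20) − (0.85)(-0.10) = 0.1550
  C_21 = −[(-0.30)(0.85) − (-0.40)(-0.20)] = 0.3350
  C_22 = (0.75)(0.85) − (-0.40)(-0.10) = 0.5975
  C_23 = −[(0.75)(-0.20) − (-0.30)(-0.10)] = 0.1800
  C_31 = (-0.30)(-0.15) − (-0.40)(0.85) = 0.3850
  C_32 = −[(0.75)(-0.15) − (-0.40)(-0.35)] = 0.2525
  C_33 = (0.75)(0.85) − (-0.30)(-0.35) = 0.5325
det(I−A) = Σ_j (I−A)_1j·C_1j = (0.75)(0.6925) + (-0.30)(0.3125) + (-0.40)(0.1550) = 0.363625
adj(I−A) = Cᵀ =
  [ 0.6925   0.3350   0.3850]
  [ 0.3125   0.5975   0.2525]
  [ 0.1550   0.1800   0.5325]
(I − A)⁻¹ = adj(I−A) / det(I−A) ≈
  [   1.9044     0.9213     1.0588]
  [   0.8594     1.6432     0.6944]
  [   0.4263     0.4950     1.4644]
Δx = (I − A)⁻¹ Δd with Δd having -25 in the Sporting Goods component and 0 elsewhere.
So Δx_T = L_TS · (-25), where L_TS = adj(I−A)_TS / det(I−A) = 0.1800 / 0.363625.
Δx_T = 0.1800 × (-25) / 0.363625 = -4.50 / 0.363625 ≈ -12.38.

Δx_T = -12.38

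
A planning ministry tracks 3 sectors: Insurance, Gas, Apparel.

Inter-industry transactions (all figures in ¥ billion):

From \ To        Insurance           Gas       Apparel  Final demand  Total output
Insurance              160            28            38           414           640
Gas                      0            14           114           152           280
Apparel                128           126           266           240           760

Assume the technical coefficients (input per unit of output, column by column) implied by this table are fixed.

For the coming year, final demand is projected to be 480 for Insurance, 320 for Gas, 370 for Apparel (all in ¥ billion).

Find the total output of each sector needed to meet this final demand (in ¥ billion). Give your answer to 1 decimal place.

Technical coefficients a_ij = z_ij / X_j:
  a_II = 160/640 = 0.25, a_GI = 0/640 = 0.00, a_AI = 128/640 = 0.20
  a_IG = 28/280 = 0.10, a_GG = 14/280 = 0.05, a_AG = 126/280 = 0.45
  a_IA = 38/760 = 0.05, a_GA = 114/760 = 0.15, a_AA = 266/760 = 0.35
I − A =
  [   0.75    -0.10    -0.05]
  [   0.00     0.95    -0.15]
  [  -0.20    -0.45     0.65]
Cofactors of I−A, C_ij = (−1)^(i+j)·(minor ij) (rows/columns in the sector order above):
  C_11 = (0.95)(0.65) − (-0.15)(-0.45) = 0.5500
  C_12 = −[(0.00)(0.65) − (-0.15)(-0.20)] = 0.0300
  C_13 = (0.00)(-0.45) − (0.95)(-0.20) = 0.1900
  C_21 = −[(-0.10)(0.65) − (-0.05)(-0.45)] = 0.0875
  C_22 = (0.75)(0.65) − (-0.05)(-0.20) = 0.4775
  C_23 = −[(0.75)(-0.45) − (-0.10)(-0.20)] = 0.3575
  C_31 = (-0.10)(-0.15) − (-0.05)(0.95) = 0.0625
  C_32 = −[(0.75)(-0.15) − (-0.05)(0.00)] = 0.1125
  C_33 = (0.75)(0.95) − (-0.10)(0.00) = 0.7125
det(I−A) = Σ_j (I−A)_1j·C_1j = (0.75)(0.5500) + (-0.10)(0.0300) + (-0.05)(0.1900) = 0.4000
adj(I−A) = Cᵀ =
  [ 0.5500   0.0875   0.0625]
  [ 0.0300   0.4775   0.1125]
  [ 0.1900   0.3575   0.7125]
(I − A)⁻¹ = adj(I−A) / det(I−A) ≈
  [   1.3750     0.2188     0.1563]
  [   0.0750     1.1938     0.2813]
  [   0.4750     0.8938     1.7813]
x = (I − A)⁻¹ d = adj(I−A)·d / det(I−A), with det(I−A) = 0.4000:
  x_I = (0.5500·480 + 0.0875·320 + 0.0625·370) / 0.4000 = 315.125 / 0.4000 ≈ 787.8
  x_G = (0.0300·480 + 0.4775·320 + 0.1125·370) / 0.4000 = 208.825 / 0.4000 ≈ 522.1
  x_A = (0.1900·480 + 0.3575·320 + 0.7125·370) / 0.4000 = 469.225 / 0.4000 ≈ 1173.1

x_I = 787.8, x_G = 522.1, x_A = 1173.1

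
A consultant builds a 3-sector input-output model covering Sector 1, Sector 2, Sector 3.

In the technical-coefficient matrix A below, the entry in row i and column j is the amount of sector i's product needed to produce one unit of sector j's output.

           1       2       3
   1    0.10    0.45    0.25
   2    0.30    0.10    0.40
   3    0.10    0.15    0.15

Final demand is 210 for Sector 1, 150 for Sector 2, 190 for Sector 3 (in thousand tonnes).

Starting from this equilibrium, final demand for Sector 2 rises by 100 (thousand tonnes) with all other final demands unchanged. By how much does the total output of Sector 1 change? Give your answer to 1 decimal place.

Δx_1 = 89.7

I − A =
  [   0.90    -0.45    -0.25]
  [  -0.30     0.90    -0.40]
  [  -0.10    -0.15     0.85]
Cofactors of I−A, C_ij = (−1)^(i+j)·(minor ij) (rows/columns in the sector order above):
  C_11 = (0.90)(0.85) − (-0.40)(-0.15) = 0.7050
  C_12 = −[(-0.30)(0.85) − (-0.40)(-0.10)] = 0.2950
  C_13 = (-0.30)(-0.15) − (0.90)(-0.10) = 0.1350
  C_21 = −[(-0.45)(0.85) − (-0.25)(-0.15)] = 0.4200
  C_22 = (0.90)(0.85) − (-0.25)(-0.10) = 0.7400
  C_23 = −[(0.90)(-0.15) − (-0.45)(-0.10)] = 0.1800
  C_31 = (-0.45)(-0.40) − (-0.25)(0.90) = 0.4050
  C_32 = −[(0.90)(-0.40) − (-0.25)(-0.30)] = 0.4350
  C_33 = (0.90)(0.90) − (-0.45)(-0.30) = 0.6750
det(I−A) = Σ_j (I−A)_1j·C_1j = (0.90)(0.7050) + (-0.45)(0.2950) + (-0.25)(0.1350) = 0.4680
adj(I−A) = Cᵀ =
  [ 0.7050   0.4200   0.4050]
  [ 0.2950   0.7400   0.4350]
  [ 0.1350   0.1800   0.6750]
(I − A)⁻¹ = adj(I−A) / det(I−A) ≈
  [   1.5064     0.8974     0.8654]
  [   0.6303     1.5812     0.9295]
  [   0.2885     0.3846     1.4423]
Δx = (I − A)⁻¹ Δd with Δd having +100 in the Sector 2 component and 0 elsewhere.
So Δx_1 = L_12 · (+100), where L_12 = adj(I−A)_12 / det(I−A) = 0.4200 / 0.4680.
Δx_1 = 0.4200 × (+100) / 0.4680 = 42.00 / 0.4680 ≈ 89.7.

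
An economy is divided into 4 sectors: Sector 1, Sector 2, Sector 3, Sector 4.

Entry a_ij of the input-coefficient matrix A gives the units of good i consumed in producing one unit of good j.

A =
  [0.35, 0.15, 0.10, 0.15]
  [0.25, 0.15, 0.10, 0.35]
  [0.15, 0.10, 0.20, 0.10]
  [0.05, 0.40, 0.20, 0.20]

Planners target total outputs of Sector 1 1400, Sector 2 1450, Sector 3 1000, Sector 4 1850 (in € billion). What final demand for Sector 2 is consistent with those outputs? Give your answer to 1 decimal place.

I − A =
  [   0.65    -0.15    -0.10    -0.15]
  [  -0.25     0.85    -0.10    -0.35]
  [  -0.15    -0.10     0.80    -0.10]
  [  -0.05    -0.40    -0.20     0.80]
d = (I − A) x:
  d_1 = (+0.65)·1400 + (-0.15)·1450 + (-0.10)·1000 + (-0.15)·1850 = 315.0
  d_2 = (-0.25)·1400 + (+0.85)·1450 + (-0.10)·1000 + (-0.35)·1850 = 135.0
  d_3 = (-0.15)·1400 + (-0.10)·1450 + (+0.80)·1000 + (-0.10)·1850 = 260.0
  d_4 = (-0.05)·1400 + (-0.40)·1450 + (-0.20)·1000 + (+0.80)·1850 = 630.0

d_2 = 135.0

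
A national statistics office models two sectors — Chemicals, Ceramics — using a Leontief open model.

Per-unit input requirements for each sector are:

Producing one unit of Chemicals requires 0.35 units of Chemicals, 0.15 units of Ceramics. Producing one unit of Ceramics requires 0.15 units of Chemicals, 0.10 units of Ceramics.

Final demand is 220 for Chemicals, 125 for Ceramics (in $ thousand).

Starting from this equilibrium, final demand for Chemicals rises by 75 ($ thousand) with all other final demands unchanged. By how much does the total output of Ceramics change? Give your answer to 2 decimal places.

Δx_2 = 20.00

I − A =
  [   0.65    -0.15]
  [  -0.15     0.90]
det(I−A) = (0.65)(0.90) − (-0.15)(-0.15) = 0.5625
adj(I−A) = [[0.90, 0.15], [0.15, 0.65]]
(I − A)⁻¹ = adj(I−A) / det(I−A) ≈
  [   1.6000     0.2667]
  [   0.2667     1.1556]
Δx = (I − A)⁻¹ Δd with Δd having +75 in the Chemicals component and 0 elsewhere.
So Δx_2 = L_21 · (+75), where L_21 = adj(I−A)_21 / det(I−A) = 0.15 / 0.5625.
Δx_2 = 0.15 × (+75) / 0.5625 = 11.25 / 0.5625 = 20.00.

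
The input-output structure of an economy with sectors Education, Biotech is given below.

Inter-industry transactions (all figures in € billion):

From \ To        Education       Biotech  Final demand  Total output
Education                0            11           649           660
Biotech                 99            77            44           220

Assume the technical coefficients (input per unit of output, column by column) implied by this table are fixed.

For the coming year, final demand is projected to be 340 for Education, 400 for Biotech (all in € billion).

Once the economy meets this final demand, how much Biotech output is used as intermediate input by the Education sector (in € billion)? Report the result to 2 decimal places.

z_21 = 56.26

Technical coefficients a_ij = z_ij / X_j:
  a_11 = 0/660 = 0.00, a_21 = 99/660 = 0.15
  a_12 = 11/220 = 0.05, a_22 = 77/220 = 0.35
I − A =
  [   1.00    -0.05]
  [  -0.15     0.65]
det(I−A) = (1.00)(0.65) − (-0.05)(-0.15) = 0.6425
adj(I−A) = [[0.65, 0.05], [0.15, 1.00]]
(I − A)⁻¹ = adj(I−A) / det(I−A) ≈
  [   1.0117     0.0778]
  [   0.2335     1.5564]
First solve x = (I − A)⁻¹ d = adj(I−A)·d / det(I−A); in particular x_1 = (0.65·340 + 0.05·400) / 0.6425 = 241.00 / 0.6425 ≈ 375.0973.
Intermediate flow from 2 to 1: z_21 = a_21 · x_1 = 0.15 × 241.00 / 0.6425 = 36.15 / 0.6425 ≈ 56.26.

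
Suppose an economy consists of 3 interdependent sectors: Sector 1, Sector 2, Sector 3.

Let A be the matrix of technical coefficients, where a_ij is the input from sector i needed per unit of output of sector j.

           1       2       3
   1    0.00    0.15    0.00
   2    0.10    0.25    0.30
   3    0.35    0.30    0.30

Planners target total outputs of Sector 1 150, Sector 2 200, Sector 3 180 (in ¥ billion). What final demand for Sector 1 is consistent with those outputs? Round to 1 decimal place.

I − A =
  [   1.00    -0.15     0.00]
  [  -0.10     0.75    -0.30]
  [  -0.35    -0.30     0.70]
d = (I − A) x:
  d_1 = (+1.00)·150 + (-0.15)·200 + (+0.00)·180 = 120.0
  d_2 = (-0.10)·150 + (+0.75)·200 + (-0.30)·180 = 81.0
  d_3 = (-0.35)·150 + (-0.30)·200 + (+0.70)·180 = 13.5

d_1 = 120.0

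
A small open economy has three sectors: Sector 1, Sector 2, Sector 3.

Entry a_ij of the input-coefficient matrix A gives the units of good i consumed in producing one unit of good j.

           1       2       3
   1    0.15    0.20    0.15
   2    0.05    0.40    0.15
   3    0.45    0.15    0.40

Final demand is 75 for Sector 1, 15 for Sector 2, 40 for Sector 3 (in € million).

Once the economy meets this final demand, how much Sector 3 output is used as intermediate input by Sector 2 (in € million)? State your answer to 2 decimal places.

z_32 = 12.86

I − A =
  [   0.85    -0.20    -0.15]
  [  -0.05     0.60    -0.15]
  [  -0.45    -0.15     0.60]
Cofactors of I−A, C_ij = (−1)^(i+j)·(minor ij) (rows/columns in the sector order above):
  C_11 = (0.60)(0.60) − (-0.15)(-0.15) = 0.3375
  C_12 = −[(-0.05)(0.60) − (-0.15)(-0.45)] = 0.0975
  C_13 = (-0.05)(-0.15) − (0.60)(-0.45) = 0.2775
  C_21 = −[(-0.20)(0.60) − (-0.15)(-0.15)] = 0.1425
  C_22 = (0.85)(0.60) − (-0.15)(-0.45) = 0.4425
  C_23 = −[(0.85)(-0.15) − (-0.20)(-0.45)] = 0.2175
  C_31 = (-0.20)(-0.15) − (-0.15)(0.60) = 0.1200
  C_32 = −[(0.85)(-0.15) − (-0.15)(-0.05)] = 0.1350
  C_33 = (0.85)(0.60) − (-0.20)(-0.05) = 0.5000
det(I−A) = Σ_j (I−A)_1j·C_1j = (0.85)(0.3375) + (-0.20)(0.0975) + (-0.15)(0.2775) = 0.22575
adj(I−A) = Cᵀ =
  [ 0.3375   0.1425   0.1200]
  [ 0.0975   0.4425   0.1350]
  [ 0.2775   0.2175   0.5000]
(I − A)⁻¹ = adj(I−A) / det(I−A) ≈
  [   1.4950     0.6312     0.5316]
  [   0.4319     1.9601     0.5980]
  [   1.2292     0.9635     2.2148]
First solve x = (I − A)⁻¹ d = adj(I−A)·d / det(I−A); in particular x_2 = (0.0975·75 + 0.4425·15 + 0.1350·40) / 0.22575 = 19.35 / 0.22575 ≈ 85.7143.
Intermediate flow from 3 to 2: z_32 = a_32 · x_2 = 0.15 × 19.35 / 0.22575 = 2.9025 / 0.22575 ≈ 12.86.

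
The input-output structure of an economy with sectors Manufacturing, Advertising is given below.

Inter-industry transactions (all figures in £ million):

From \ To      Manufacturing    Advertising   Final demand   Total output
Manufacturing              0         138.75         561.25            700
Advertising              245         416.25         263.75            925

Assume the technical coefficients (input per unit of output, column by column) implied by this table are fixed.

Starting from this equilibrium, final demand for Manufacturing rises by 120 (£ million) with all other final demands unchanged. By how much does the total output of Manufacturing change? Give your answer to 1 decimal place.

Δx_1 = 132.7

Technical coefficients a_ij = z_ij / X_j:
  a_11 = 0/700 = 0.00, a_21 = 245/700 = 0.35
  a_12 = 138.75/925 = 0.15, a_22 = 416.25/925 = 0.45
I − A =
  [   1.00    -0.15]
  [  -0.35     0.55]
det(I−A) = (1.00)(0.55) − (-0.15)(-0.35) = 0.4975
adj(I−A) = [[0.55, 0.15], [0.35, 1.00]]
(I − A)⁻¹ = adj(I−A) / det(I−A) ≈
  [   1.1055     0.3015]
  [   0.7035     2.0101]
Δx = (I − A)⁻¹ Δd with Δd having +120 in the Manufacturing component and 0 elsewhere.
So Δx_1 = L_11 · (+120), where L_11 = adj(I−A)_11 / det(I−A) = 0.55 / 0.4975.
Δx_1 = 0.55 × (+120) / 0.4975 = 66.00 / 0.4975 ≈ 132.7.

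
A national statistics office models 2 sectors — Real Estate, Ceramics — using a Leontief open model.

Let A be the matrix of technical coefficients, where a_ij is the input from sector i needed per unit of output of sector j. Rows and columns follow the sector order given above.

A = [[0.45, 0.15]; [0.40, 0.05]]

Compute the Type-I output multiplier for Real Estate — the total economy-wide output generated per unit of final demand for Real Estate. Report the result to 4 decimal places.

I − A =
  [   0.55    -0.15]
  [  -0.40     0.95]
det(I−A) = (0.55)(0.95) − (-0.15)(-0.40) = 0.4625
adj(I−A) = [[0.95, 0.15], [0.40, 0.55]]
(I − A)⁻¹ = adj(I−A) / det(I−A) ≈
  [   2.05405     0.32432]
  [   0.86486     1.18919]
The output multiplier for sector j is the column-j sum of the Leontief inverse (I − A)⁻¹ = adj(I−A) / det(I−A).
Column 1 of adj(I−A): (0.95, 0.40); det(I−A) = 0.4625.
m_1 = (0.95 + 0.40) / 0.4625 = 1.35 / 0.4625 ≈ 2.9189.

m_1 = 2.9189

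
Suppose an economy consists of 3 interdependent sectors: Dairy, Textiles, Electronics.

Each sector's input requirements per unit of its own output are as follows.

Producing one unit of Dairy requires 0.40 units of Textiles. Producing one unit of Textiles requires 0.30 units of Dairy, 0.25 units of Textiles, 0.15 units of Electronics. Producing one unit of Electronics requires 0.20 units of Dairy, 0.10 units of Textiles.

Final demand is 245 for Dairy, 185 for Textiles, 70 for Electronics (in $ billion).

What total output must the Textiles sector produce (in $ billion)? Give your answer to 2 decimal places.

I − A =
  [   1.00    -0.30    -0.20]
  [  -0.40     0.75    -0.10]
  [   0.00    -0.15     1.00]
Cofactors of I−A, C_ij = (−1)^(i+j)·(minor ij) (rows/columns in the sector order above):
  C_11 = (0.75)(1.00) − (-0.10)(-0.15) = 0.7350
  C_12 = −[(-0.40)(1.00) − (-0.10)(0.00)] = 0.4000
  C_13 = (-0.40)(-0.15) − (0.75)(0.00) = 0.0600
  C_21 = −[(-0.30)(1.00) − (-0.20)(-0.15)] = 0.3300
  C_22 = (1.00)(1.00) − (-0.20)(0.00) = 1.0000
  C_23 = −[(1.00)(-0.15) − (-0.30)(0.00)] = 0.1500
  C_31 = (-0.30)(-0.10) − (-0.20)(0.75) = 0.1800
  C_32 = −[(1.00)(-0.10) − (-0.20)(-0.40)] = 0.1800
  C_33 = (1.00)(0.75) − (-0.30)(-0.40) = 0.6300
det(I−A) = Σ_j (I−A)_1j·C_1j = (1.00)(0.7350) + (-0.30)(0.4000) + (-0.20)(0.0600) = 0.6030
adj(I−A) = Cᵀ =
  [ 0.7350   0.3300   0.1800]
  [ 0.4000   1.0000   0.1800]
  [ 0.0600   0.1500   0.6300]
(I − A)⁻¹ = adj(I−A) / det(I−A) ≈
  [   1.2189     0.5473     0.2985]
  [   0.6633     1.6584     0.2985]
  [   0.0995     0.2488     1.0448]
x = (I − A)⁻¹ d = adj(I−A)·d / det(I−A), with det(I−A) = 0.6030:
  x_1 = (0.7350·245 + 0.3300·185 + 0.1800·70) / 0.6030 = 253.725 / 0.6030 ≈ 420.77
  x_2 = (0.4000·245 + 1.0000·185 + 0.1800·70) / 0.6030 = 295.60 / 0.6030 ≈ 490.22
  x_3 = (0.0600·245 + 0.1500·185 + 0.6300·70) / 0.6030 = 86.55 / 0.6030 ≈ 143.53

x_2 = 490.22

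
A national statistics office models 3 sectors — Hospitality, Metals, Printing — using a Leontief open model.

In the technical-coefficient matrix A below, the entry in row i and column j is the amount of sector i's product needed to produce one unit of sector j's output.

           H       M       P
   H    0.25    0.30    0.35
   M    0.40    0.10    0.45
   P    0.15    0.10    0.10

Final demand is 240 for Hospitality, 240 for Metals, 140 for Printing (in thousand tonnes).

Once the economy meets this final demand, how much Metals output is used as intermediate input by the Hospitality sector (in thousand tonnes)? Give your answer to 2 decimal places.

I − A =
  [   0.75    -0.30    -0.35]
  [  -0.40     0.90    -0.45]
  [  -0.15    -0.10     0.90]
Cofactors of I−A, C_ij = (−1)^(i+j)·(minor ij) (rows/columns in the sector order above):
  C_11 = (0.90)(0.90) − (-0.45)(-0.10) = 0.7650
  C_12 = −[(-0.40)(0.90) − (-0.45)(-0.15)] = 0.4275
  C_13 = (-0.40)(-0.10) − (0.90)(-0.15) = 0.1750
  C_21 = −[(-0.30)(0.90) − (-0.35)(-0.10)] = 0.3050
  C_22 = (0.75)(0.90) − (-0.35)(-0.15) = 0.6225
  C_23 = −[(0.75)(-0.10) − (-0.30)(-0.15)] = 0.1200
  C_31 = (-0.30)(-0.45) − (-0.35)(0.90) = 0.4500
  C_32 = −[(0.75)(-0.45) − (-0.35)(-0.40)] = 0.4775
  C_33 = (0.75)(0.90) − (-0.30)(-0.40) = 0.5550
det(I−A) = Σ_j (I−A)_1j·C_1j = (0.75)(0.7650) + (-0.30)(0.4275) + (-0.35)(0.1750) = 0.38425
adj(I−A) = Cᵀ =
  [ 0.7650   0.3050   0.4500]
  [ 0.4275   0.6225   0.4775]
  [ 0.1750   0.1200   0.5550]
(I − A)⁻¹ = adj(I−A) / det(I−A) ≈
  [   1.9909     0.7938     1.1711]
  [   1.1126     1.6200     1.2427]
  [   0.4554     0.3123     1.4444]
First solve x = (I − A)⁻¹ d = adj(I−A)·d / det(I−A); in particular x_H = (0.7650·240 + 0.3050·240 + 0.4500·140) / 0.38425 = 319.80 / 0.38425 ≈ 832.2707.
Intermediate flow from M to H: z_MH = a_MH · x_H = 0.40 × 319.80 / 0.38425 = 127.92 / 0.38425 ≈ 332.91.

z_MH = 332.91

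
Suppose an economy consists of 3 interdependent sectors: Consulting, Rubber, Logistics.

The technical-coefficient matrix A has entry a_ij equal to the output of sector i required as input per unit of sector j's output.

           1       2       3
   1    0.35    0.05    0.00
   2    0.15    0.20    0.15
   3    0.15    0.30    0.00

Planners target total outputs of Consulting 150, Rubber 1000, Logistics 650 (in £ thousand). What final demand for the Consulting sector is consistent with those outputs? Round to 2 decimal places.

I − A =
  [   0.65    -0.05     0.00]
  [  -0.15     0.80    -0.15]
  [  -0.15    -0.30     1.00]
d = (I − A) x:
  d_1 = (+0.65)·150 + (-0.05)·1000 + (+0.00)·650 = 47.50
  d_2 = (-0.15)·150 + (+0.80)·1000 + (-0.15)·650 = 680.00
  d_3 = (-0.15)·150 + (-0.30)·1000 + (+1.00)·650 = 327.50

d_1 = 47.50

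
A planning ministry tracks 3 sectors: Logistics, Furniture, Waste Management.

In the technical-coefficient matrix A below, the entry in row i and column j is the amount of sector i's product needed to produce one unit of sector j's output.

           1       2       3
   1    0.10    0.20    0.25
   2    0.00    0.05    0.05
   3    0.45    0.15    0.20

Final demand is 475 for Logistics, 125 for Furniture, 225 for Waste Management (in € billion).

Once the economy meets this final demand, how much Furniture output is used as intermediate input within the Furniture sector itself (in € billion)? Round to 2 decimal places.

I − A =
  [   0.90    -0.20    -0.25]
  [   0.00     0.95    -0.05]
  [  -0.45    -0.15     0.80]
Cofactors of I−A, C_ij = (−1)^(i+j)·(minor ij) (rows/columns in the sector order above):
  C_11 = (0.95)(0.80) − (-0.05)(-0.15) = 0.7525
  C_12 = −[(0.00)(0.80) − (-0.05)(-0.45)] = 0.0225
  C_13 = (0.00)(-0.15) − (0.95)(-0.45) = 0.4275
  C_21 = −[(-0.20)(0.80) − (-0.25)(-0.15)] = 0.1975
  C_22 = (0.90)(0.80) − (-0.25)(-0.45) = 0.6075
  C_23 = −[(0.90)(-0.15) − (-0.20)(-0.45)] = 0.2250
  C_31 = (-0.20)(-0.05) − (-0.25)(0.95) = 0.2475
  C_32 = −[(0.90)(-0.05) − (-0.25)(0.00)] = 0.0450
  C_33 = (0.90)(0.95) − (-0.20)(0.00) = 0.8550
det(I−A) = Σ_j (I−A)_1j·C_1j = (0.90)(0.7525) + (-0.20)(0.0225) + (-0.25)(0.4275) = 0.565875
adj(I−A) = Cᵀ =
  [ 0.7525   0.1975   0.2475]
  [ 0.0225   0.6075   0.0450]
  [ 0.4275   0.2250   0.8550]
(I − A)⁻¹ = adj(I−A) / det(I−A) ≈
  [   1.3298     0.3490     0.4374]
  [   0.0398     1.0736     0.0795]
  [   0.7555     0.3976     1.5109]
First solve x = (I − A)⁻¹ d = adj(I−A)·d / det(I−A); in particular x_2 = (0.0225·475 + 0.6075·125 + 0.0450·225) / 0.565875 = 96.75 / 0.565875 ≈ 170.9742.
Intermediate flow from 2 to 2: z_22 = a_22 · x_2 = 0.05 × 96.75 / 0.565875 = 4.8375 / 0.565875 ≈ 8.55.

z_22 = 8.55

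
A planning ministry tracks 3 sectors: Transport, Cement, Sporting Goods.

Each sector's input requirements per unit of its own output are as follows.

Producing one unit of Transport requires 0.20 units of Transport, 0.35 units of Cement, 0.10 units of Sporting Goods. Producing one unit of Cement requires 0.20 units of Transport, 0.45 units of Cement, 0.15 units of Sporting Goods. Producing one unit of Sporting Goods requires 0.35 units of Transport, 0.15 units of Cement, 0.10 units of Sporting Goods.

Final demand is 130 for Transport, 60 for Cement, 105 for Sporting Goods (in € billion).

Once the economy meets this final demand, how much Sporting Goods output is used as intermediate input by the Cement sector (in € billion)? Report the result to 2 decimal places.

I − A =
  [   0.80    -0.20    -0.35]
  [  -0.35     0.55    -0.15]
  [  -0.10    -0.15     0.90]
Cofactors of I−A, C_ij = (−1)^(i+j)·(minor ij) (rows/columns in the sector order above):
  C_11 = (0.55)(0.90) − (-0.15)(-0.15) = 0.4725
  C_12 = −[(-0.35)(0.90) − (-0.15)(-0.10)] = 0.3300
  C_13 = (-0.35)(-0.15) − (0.55)(-0.10) = 0.1075
  C_21 = −[(-0.20)(0.90) − (-0.35)(-0.15)] = 0.2325
  C_22 = (0.80)(0.90) − (-0.35)(-0.10) = 0.6850
  C_23 = −[(0.80)(-0.15) − (-0.20)(-0.10)] = 0.1400
  C_31 = (-0.20)(-0.15) − (-0.35)(0.55) = 0.2225
  C_32 = −[(0.80)(-0.15) − (-0.35)(-0.35)] = 0.2425
  C_33 = (0.80)(0.55) − (-0.20)(-0.35) = 0.3700
det(I−A) = Σ_j (I−A)_1j·C_1j = (0.80)(0.4725) + (-0.20)(0.3300) + (-0.35)(0.1075) = 0.274375
adj(I−A) = Cᵀ =
  [ 0.4725   0.2325   0.2225]
  [ 0.3300   0.6850   0.2425]
  [ 0.1075   0.1400   0.3700]
(I − A)⁻¹ = adj(I−A) / det(I−A) ≈
  [   1.7221     0.8474     0.8109]
  [   1.2027     2.4966     0.8838]
  [   0.3918     0.5103     1.3485]
First solve x = (I − A)⁻¹ d = adj(I−A)·d / det(I−A); in particular x_2 = (0.3300·130 + 0.6850·60 + 0.2425·105) / 0.274375 = 109.4625 / 0.274375 ≈ 398.9522.
Intermediate flow from 3 to 2: z_32 = a_32 · x_2 = 0.15 × 109.4625 / 0.274375 = 16.419375 / 0.274375 ≈ 59.84.

z_32 = 59.84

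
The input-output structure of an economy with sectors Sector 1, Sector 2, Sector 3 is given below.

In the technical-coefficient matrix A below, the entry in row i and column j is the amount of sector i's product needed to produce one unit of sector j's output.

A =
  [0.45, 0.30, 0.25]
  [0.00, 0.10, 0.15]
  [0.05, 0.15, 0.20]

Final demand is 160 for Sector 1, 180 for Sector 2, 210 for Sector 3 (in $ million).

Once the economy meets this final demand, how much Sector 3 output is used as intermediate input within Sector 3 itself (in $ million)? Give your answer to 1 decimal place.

I − A =
  [   0.55    -0.30    -0.25]
  [   0.00     0.90    -0.15]
  [  -0.05    -0.15     0.80]
Cofactors of I−A, C_ij = (−1)^(i+j)·(minor ij) (rows/columns in the sector order above):
  C_11 = (0.90)(0.80) − (-0.15)(-0.15) = 0.6975
  C_12 = −[(0.00)(0.80) − (-0.15)(-0.05)] = 0.0075
  C_13 = (0.00)(-0.15) − (0.90)(-0.05) = 0.0450
  C_21 = −[(-0.30)(0.80) − (-0.25)(-0.15)] = 0.2775
  C_22 = (0.55)(0.80) − (-0.25)(-0.05) = 0.4275
  C_23 = −[(0.55)(-0.15) − (-0.30)(-0.05)] = 0.0975
  C_31 = (-0.30)(-0.15) − (-0.25)(0.90) = 0.2700
  C_32 = −[(0.55)(-0.15) − (-0.25)(0.00)] = 0.0825
  C_33 = (0.55)(0.90) − (-0.30)(0.00) = 0.4950
det(I−A) = Σ_j (I−A)_1j·C_1j = (0.55)(0.6975) + (-0.30)(0.0075) + (-0.25)(0.0450) = 0.370125
adj(I−A) = Cᵀ =
  [ 0.6975   0.2775   0.2700]
  [ 0.0075   0.4275   0.0825]
  [ 0.0450   0.0975   0.4950]
(I − A)⁻¹ = adj(I−A) / det(I−A) ≈
  [   1.8845     0.7497     0.7295]
  [   0.0203     1.1550     0.2229]
  [   0.1216     0.2634     1.3374]
First solve x = (I − A)⁻¹ d = adj(I−A)·d / det(I−A); in particular x_3 = (0.0450·160 + 0.0975·180 + 0.4950·210) / 0.370125 = 128.70 / 0.370125 ≈ 347.720.
Intermediate flow from 3 to 3: z_33 = a_33 · x_3 = 0.20 × 128.70 / 0.370125 = 25.74 / 0.370125 ≈ 69.5.

z_33 = 69.5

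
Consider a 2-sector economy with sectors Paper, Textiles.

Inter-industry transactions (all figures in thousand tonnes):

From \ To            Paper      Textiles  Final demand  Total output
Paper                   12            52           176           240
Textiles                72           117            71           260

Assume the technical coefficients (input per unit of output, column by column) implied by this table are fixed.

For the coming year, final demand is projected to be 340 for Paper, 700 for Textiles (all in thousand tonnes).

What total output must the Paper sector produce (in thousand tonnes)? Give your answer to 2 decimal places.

Technical coefficients a_ij = z_ij / X_j:
  a_PP = 12/240 = 0.05, a_TP = 72/240 = 0.30
  a_PT = 52/260 = 0.20, a_TT = 117/260 = 0.45
I − A =
  [   0.95    -0.20]
  [  -0.30     0.55]
det(I−A) = (0.95)(0.55) − (-0.20)(-0.30) = 0.4625
adj(I−A) = [[0.55, 0.20], [0.30, 0.95]]
(I − A)⁻¹ = adj(I−A) / det(I−A) ≈
  [   1.1892     0.4324]
  [   0.6486     2.0541]
x = (I − A)⁻¹ d = adj(I−A)·d / det(I−A), with det(I−A) = 0.4625:
  x_P = (0.55·340 + 0.20·700) / 0.4625 = 327.00 / 0.4625 ≈ 707.03
  x_T = (0.30·340 + 0.95·700) / 0.4625 = 767.00 / 0.4625 ≈ 1658.38

x_P = 707.03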